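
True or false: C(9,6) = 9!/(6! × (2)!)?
False
The correct denominator is 6!×3!, giving C(9,6) = 84; the stated RHS is 9!/(6!×2!) = 252 ≠ 84, so the statement does not hold.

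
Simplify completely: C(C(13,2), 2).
C(13,2) = 78, then C(78, 2) = 3,003.
Final answer: 3,003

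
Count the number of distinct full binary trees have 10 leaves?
Using the Catalan number formula: C_n = C(2n, n) / (n+1)
C_9 = C(18, 9) / (9+1)
     = 48620 / 10
     = 4,862
Final answer: 4,862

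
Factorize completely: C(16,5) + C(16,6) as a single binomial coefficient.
By Pascal's identity: C(16,5) + C(16,6) = C(17,6) = 12,376.

Answer: C(17,6)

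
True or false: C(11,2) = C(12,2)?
False

Working:
LHS = C(11,2) = 55; RHS = C(12,2) = 66. 55 ≠ 66, so the statement does not hold.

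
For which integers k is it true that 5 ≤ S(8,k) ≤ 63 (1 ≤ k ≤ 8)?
S(8,1)=1; S(8,2)=127; S(8,3)=966; S(8,4)=1,701; S(8,5)=1,050; S(8,6)=266; S(8,7)=28; S(8,8)=1. So valid k = 7.

Answer: 7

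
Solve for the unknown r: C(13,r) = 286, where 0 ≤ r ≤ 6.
C(13,r) is increasing for 0 ≤ r ≤ 6. Stepping up (C(13,r+1) = C(13,r)·(13−r)/(r+1)): C(13,1) = 13, C(13,2) = 78, C(13,3) = 286 ✓. So r = 3.

Answer: 3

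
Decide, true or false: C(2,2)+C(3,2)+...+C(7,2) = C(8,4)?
False

Working:
Hockey stick identity gives Σ = C(8,3) = 56; RHS C(8,4) = 70.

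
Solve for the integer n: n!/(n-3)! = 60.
n!/(n-3)! = n×(n-1)×(n-2), a product of 3 consecutive integers ≈ (n−1)^3. 60^(1/3) + 1 ≈ 4.9; check n = 5: 5×4×3 = 60 ✓. So n = 5.
Final answer: 5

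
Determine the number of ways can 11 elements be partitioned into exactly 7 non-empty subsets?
63,987

Working:
This equals S(11,7), the Stirling number of the 2nd kind.
Using the Stirling recurrence: S(n,k) = k·S(n-1,k) + S(n-1,k-1)
S(11,7) = 7·S(10,7) + S(10,6)
         = 7·5880 + 22827
         = 41160 + 22827
         = 63,987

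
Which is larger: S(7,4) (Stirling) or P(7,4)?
P(7,4)

Reasoning: S(7,4) = 4·S(6,4) + S(6,3) = 4·65 + 90 = 350; P(7,4) = 840.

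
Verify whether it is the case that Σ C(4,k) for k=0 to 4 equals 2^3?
Binomial theorem: Σ C(4,k) = (1+1)^4 = 2^4 = 16; RHS 2^3 = 8.
Final answer: False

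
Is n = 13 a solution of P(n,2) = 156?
P(13,2) = 13·12 = 156, which equals 156.

Answer: Yes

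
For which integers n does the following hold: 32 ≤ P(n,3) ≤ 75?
P(4,3)=24; P(5,3)=60; P(6,3)=120. So valid n = 5.

Answer: 5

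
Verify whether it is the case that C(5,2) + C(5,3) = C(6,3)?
True
Pascal's identity: LHS = 10 + 10 = 20; RHS = C(6,3) = 20. Both sides agree, so the statement holds.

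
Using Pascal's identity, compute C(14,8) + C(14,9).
5,005

Explanation: C(14,8) + C(14,9) = C(15,9) = 5,005.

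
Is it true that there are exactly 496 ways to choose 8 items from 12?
False

Solution: C(12,8) = 495 ≠ 496.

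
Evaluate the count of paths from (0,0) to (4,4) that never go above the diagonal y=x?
14

Working:
Counted by the Catalan number C_4: C_4 = C(8,4)/(4+1) = 70/5 = 14.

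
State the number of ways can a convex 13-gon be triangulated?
58,786
Using the Catalan number formula: C_n = C(2n, n) / (n+1)
C_11 = C(22, 11) / (11+1)
     = 705432 / 12
     = 58,786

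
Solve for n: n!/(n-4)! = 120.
5

Working:
n!/(n-4)! = n×(n-1)×(n-2)×(n-3), a product of 4 consecutive integers ≈ (n−1.5)^4. 120^(1/4) + 1.5 ≈ 4.8; check n = 5: 5×4×3×2 = 120 ✓. So n = 5.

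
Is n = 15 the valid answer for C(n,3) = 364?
No

Explanation: C(15,3) = 15·14·13/3! = 2,730/6 = 455, which does not equal 364.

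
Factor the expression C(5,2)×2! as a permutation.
P(5,2)

Solution: C(5,2)×2! = [5!/(2!(3)!)]×2! = 5!/(3)! = P(5,2) = 20.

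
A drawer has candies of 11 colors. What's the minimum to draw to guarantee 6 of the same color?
56

Working:
Worst case: 5 of each = 55. One more: 56.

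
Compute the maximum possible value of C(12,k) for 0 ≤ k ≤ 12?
924

Maximum at k = 6: C(12,6) = 924.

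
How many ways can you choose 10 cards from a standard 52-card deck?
15,820,024,220
C(52,10) = 15,820,024,220.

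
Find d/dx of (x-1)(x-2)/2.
(2x - 3)/2
d/dx[(x-1)(x-2)] = (x-2) + (x-1) = 2x - 3. Dividing by 2 gives (2x - 3)/2.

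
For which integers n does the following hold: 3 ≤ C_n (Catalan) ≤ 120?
3, 4, 5

Solution: C_2=2; C_3=5; C_4=14; C_5=42; C_6=132. So valid n = 3, 4, 5.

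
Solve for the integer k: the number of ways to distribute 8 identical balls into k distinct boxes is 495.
5

Solution: Stars and bars: the count is C(8+k−1, k−1), increasing in k. k=3: C(10,2) = 45, k=4: C(11,3) = 165, k=5: C(12,4) = 495 ✓. So k = 5.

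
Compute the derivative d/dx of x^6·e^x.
(6x^5 + x^6)e^x

Explanation: Product rule: d/dx[x^6]·e^x + x^6·d/dx[e^x] = 6x^{5}e^x + x^6e^x.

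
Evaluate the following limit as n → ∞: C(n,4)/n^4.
C(n,4) ≈ n^4/4! for large n. Limit = 1/4! = 1/24.

Answer: 1/24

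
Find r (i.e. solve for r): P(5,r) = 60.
3

Working:
P(5,r) = 5·4·…·(5−r+1), a product of r factors. Multiplying down from 5: 5 = 5; 5·4 = 20; 5·4·3 = 60 ✓ (3 factors). So r = 3.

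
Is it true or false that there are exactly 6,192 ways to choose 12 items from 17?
False

Reasoning: C(17,12) = 6,188 ≠ 6192.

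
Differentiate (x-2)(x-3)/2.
(2x - 5)/2

Solution: d/dx[(x-2)(x-3)] = (x-3) + (x-2) = 2x - 5. Dividing by 2 gives (2x - 5)/2.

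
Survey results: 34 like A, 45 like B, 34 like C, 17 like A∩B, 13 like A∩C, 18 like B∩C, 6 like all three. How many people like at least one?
71

|A∪B∪C| = 34+45+34-17-13-18+6 = 71.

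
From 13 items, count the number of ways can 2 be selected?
78

C(13,2) = 13! / (2! × (13-2)!)
         = 13! / (2! × 11!)
         = 78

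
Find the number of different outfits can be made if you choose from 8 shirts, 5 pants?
40

By the multiplication principle: 8 × 5 = 40.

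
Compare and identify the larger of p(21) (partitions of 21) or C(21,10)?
Pentagonal recurrence p(n) = p(n−1) + p(n−2) − p(n−5) − p(n−7) + …: p(21) = p(20) + p(19) − p(16) − p(14) + p(9) + p(6) = 627 + 490 − 231 − 135 + 30 + 11 = 792; C(21,10) = 352,716.
Final answer: C(21,10)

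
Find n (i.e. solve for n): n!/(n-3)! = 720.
10

Explanation: n!/(n-3)! = n×(n-1)×(n-2), a product of 3 consecutive integers ≈ (n−1)^3. 720^(1/3) + 1 ≈ 10.0; check n = 10: 10×9×8 = 720 ✓. So n = 10.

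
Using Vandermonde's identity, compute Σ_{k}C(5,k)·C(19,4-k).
10,626

Explanation: = C(5+19,4) = C(24,4) = 10,626.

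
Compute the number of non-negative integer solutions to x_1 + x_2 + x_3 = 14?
120

Solution: C(14+3-1, 3-1) = 120.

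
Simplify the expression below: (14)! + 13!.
93,405,312,000

Explanation: (14)! + 13! = (14)·13! + 13! = (14+1)·13! = 15·13! = 93,405,312,000.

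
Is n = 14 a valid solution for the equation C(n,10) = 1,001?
Yes

Working:
C(14,10) = 14·13·12·11·10·9·8·7·6·5/10! = 3,632,428,800/3,628,800 = 1,001, which equals 1,001.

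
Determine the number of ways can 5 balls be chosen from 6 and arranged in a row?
P(6,5) = 6!/(6-5)! = 720.

Answer: 720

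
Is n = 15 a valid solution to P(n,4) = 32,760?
Yes

Explanation: P(15,4) = 15·14·13·12 = 32,760, which equals 32,760.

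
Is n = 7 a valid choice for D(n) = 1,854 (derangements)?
Yes

Working:
D(7) = (7-1)·[D(6) + D(5)] = 6·[265 + 44] = 1,854, which equals 1,854.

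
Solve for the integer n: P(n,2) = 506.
23

Explanation: P(n,2) = n(n−1) is increasing in n; n(n−1) ≈ (n−0.5)^2 = 506 gives n ≈ 23.0. Check: P(21,2) = 420, P(22,2) = 462, P(23,2) = 506 ✓. So n = 23.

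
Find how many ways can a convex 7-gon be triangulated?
42

Using the Catalan number formula: C_n = C(2n, n) / (n+1)
C_5 = C(10, 5) / (5+1)
     = 252 / 6
     = 42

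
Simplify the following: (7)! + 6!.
5,760

Explanation: (7)! + 6! = (7)·6! + 6! = (7+1)·6! = 8·6! = 5,760.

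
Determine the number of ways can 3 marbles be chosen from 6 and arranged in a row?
120

Working:
P(6,3) = 6!/(6-3)! = 120.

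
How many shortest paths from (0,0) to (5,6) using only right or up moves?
462

Choose 5 rights from 11 moves: C(11,5) = 462.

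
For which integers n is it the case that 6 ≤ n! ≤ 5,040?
n! is strictly increasing; 3! = 6 and 7! = 5,040, so valid n = 3, 4, 5, 6, 7.

Answer: 3, 4, 5, 6, 7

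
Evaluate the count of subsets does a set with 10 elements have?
1,024
Each element can be included or excluded: 2^10 = 1,024.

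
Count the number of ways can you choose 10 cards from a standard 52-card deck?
15,820,024,220

Solution: C(52,10) = 15,820,024,220.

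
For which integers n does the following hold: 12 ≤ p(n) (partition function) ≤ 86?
7, 8, 9, 10, 11, 12

Tabulating p(n) via p(n) = p(n−1) + p(n−2) − p(n−5) − p(n−7) + …: p(6)=11; p(7)=15; p(8)=22; p(9)=30; p(10)=42; p(11)=56; p(12)=77; p(13)=101. So valid n = 7, 8, 9, 10, 11, 12.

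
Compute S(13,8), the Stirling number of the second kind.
Using the Stirling recurrence: S(n,k) = k·S(n-1,k) + S(n-1,k-1)
S(13,8) = 8·S(12,8) + S(12,7)
         = 8·159027 + 627396
         = 1272216 + 627396
         = 1,899,612

Answer: 1,899,612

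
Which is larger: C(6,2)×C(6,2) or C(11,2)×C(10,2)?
C(11,2)×C(10,2)

Reasoning: C(6,2)×C(6,2)=225, C(11,2)×C(10,2)=2,475.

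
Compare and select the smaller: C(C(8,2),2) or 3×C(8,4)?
3×C(8,4)

Working:
C(C(8,2),2)=378, 3×C(8,4)=210.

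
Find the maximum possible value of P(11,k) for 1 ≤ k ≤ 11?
39,916,800
P(11,k) increases in k, so maximum at k = 11: 11! = 39,916,800.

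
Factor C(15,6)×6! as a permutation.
P(15,6)

Reasoning: C(15,6)×6! = [15!/(6!(9)!)]×6! = 15!/(9)! = P(15,6) = 3,603,600.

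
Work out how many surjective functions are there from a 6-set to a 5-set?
1,800

Reasoning: Onto functions = 5! × S(6,5)
First compute S(6,5) via recurrence:
Using the Stirling recurrence: S(n,k) = k·S(n-1,k) + S(n-1,k-1)
S(6,5) = 5·S(5,5) + S(5,4)
         = 5·1 + 10
         = 5 + 10
         = 15
Then: 120 × 15 = 1,800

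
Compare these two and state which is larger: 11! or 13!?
13!

Explanation: 11!=39,916,800, 13!=6,227,020,800. 13! > 11!.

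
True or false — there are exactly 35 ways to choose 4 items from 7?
True

Working:
C(7,4) = 35.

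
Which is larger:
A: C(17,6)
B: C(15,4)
A=C(17,6)=12,376, B=C(15,4)=1,365.
Final answer: A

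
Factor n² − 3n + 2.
(n − 1)(n − 2)

Reasoning: Seek roots whose sum is 3 and product is 2: (1, 2). So n² − 3n + 2 = (n − 1)(n − 2).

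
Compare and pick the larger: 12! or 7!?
12!=479,001,600, 7!=5,040. 12! > 7!.
Final answer: 12!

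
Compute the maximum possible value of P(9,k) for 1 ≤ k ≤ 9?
362,880

Explanation: P(9,k) increases in k, so maximum at k = 9: 9! = 362,880.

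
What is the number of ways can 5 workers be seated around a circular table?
24

Circular arrangements: (5-1)! = 24.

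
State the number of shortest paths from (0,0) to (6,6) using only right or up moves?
Choose 6 rights from 12 moves: C(12,6) = 924.
Final answer: 924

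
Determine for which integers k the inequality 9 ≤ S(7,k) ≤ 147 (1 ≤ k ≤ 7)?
2, 5, 6

Solution: S(7,1)=1; S(7,2)=63; S(7,3)=301; S(7,4)=350; S(7,5)=140; S(7,6)=21; S(7,7)=1. So valid k = 2, 5, 6.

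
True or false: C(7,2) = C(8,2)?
False

Reasoning: LHS = C(7,2) = 21; RHS = C(8,2) = 28. 21 ≠ 28, so the statement does not hold.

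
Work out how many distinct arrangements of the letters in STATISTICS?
50,400

Explanation: Word has 10 letters (S=3, T=3, A=1, I=2, C=1). Arrangements: 10!/Π(k!) = 50,400.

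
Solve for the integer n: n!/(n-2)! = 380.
20
n!/(n-2)! = n×(n-1), a product of 2 consecutive integers ≈ (n−0.5)^2. 380^(1/2) + 0.5 ≈ 20.0; check n = 20: 20×19 = 380 ✓. So n = 20.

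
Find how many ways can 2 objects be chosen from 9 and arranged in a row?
P(9,2) = 9!/(9-2)! = 72.

Answer: 72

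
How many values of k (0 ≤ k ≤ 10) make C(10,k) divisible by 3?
7

Reasoning: Checking C(10,k) mod 3 for k = 0..10: divisible at k = 2, 3, 4, 5, 6, 7, 8. That's 7 values.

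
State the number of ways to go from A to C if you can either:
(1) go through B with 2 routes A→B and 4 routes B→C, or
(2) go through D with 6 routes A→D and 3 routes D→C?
26

Route via B: 2×4=8. Route via D: 6×3=18. Total: 26.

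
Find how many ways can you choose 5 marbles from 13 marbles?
1,287

C(13,5) = 13! / (5! × (13-5)!)
         = 13! / (5! × 8!)
         = 1,287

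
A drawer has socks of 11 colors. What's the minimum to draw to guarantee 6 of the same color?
56
Worst case: 5 of each = 55. One more: 56.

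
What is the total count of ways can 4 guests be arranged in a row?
24

Explanation: Arrangements of 4 distinct objects: 4! = 24.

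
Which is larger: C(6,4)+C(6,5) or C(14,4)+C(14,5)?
C(14,4)+C(14,5)

Solution: First=21, Second=3,003.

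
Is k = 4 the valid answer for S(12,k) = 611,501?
Yes

Working:
S(12,4) = 4·S(11,4) + S(11,3) = 4·145,750 + 28,501 = 611,501, which equals 611,501.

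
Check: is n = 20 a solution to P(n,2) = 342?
No
P(20,2) = 20·19 = 380, which does not equal 342.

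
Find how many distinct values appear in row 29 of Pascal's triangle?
Row 29 has entries C(29,0)..C(29,29); by symmetry C(29,k)=C(29,29-k), giving 15 distinct values.

Answer: 15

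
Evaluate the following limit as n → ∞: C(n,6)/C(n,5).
C(n,6)/C(n,5) = (n-5)/6 → ∞ as n → ∞.

Answer: ∞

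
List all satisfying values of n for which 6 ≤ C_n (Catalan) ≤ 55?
4, 5

C_3=5; C_4=14; C_5=42; C_6=132. So valid n = 4, 5.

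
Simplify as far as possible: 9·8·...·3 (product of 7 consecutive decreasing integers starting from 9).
181,440

Solution: This is P(9,7) = 9!/(2)! = 181,440.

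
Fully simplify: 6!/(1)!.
This equals 6×5×...×2 = 720.

Answer: 720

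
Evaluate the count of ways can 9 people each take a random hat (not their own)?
133,496

Reasoning: Using D(n) = (n-1)[D(n-1) + D(n-2)]:
D(9) = (9-1) × [D(8) + D(7)]
      = 8 × [14833 + 1854]
      = 8 × 16687
      = 133,496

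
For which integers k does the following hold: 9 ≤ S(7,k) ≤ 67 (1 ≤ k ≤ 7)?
2, 6

Explanation: S(7,1)=1; S(7,2)=63; S(7,3)=301; S(7,4)=350; S(7,5)=140; S(7,6)=21; S(7,7)=1. So valid k = 2, 6.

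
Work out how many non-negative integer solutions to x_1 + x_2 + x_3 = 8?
C(8+3-1, 3-1) = 45.

Answer: 45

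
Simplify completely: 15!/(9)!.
This equals 15×14×...×10 = 3,603,600.

Answer: 3,603,600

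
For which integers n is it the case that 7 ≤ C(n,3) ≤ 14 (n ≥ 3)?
5
C(4,3)=4; C(5,3)=10; C(6,3)=20. So valid n = 5.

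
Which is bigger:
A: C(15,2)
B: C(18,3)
B

Working:
A=C(15,2)=105, B=C(18,3)=816.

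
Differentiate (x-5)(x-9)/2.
d/dx[(x-5)(x-9)] = (x-9) + (x-5) = 2x - 14. Dividing by 2 gives (2x - 14)/2.
Final answer: (2x - 14)/2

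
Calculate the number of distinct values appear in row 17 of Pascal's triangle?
9

Row 17 has entries C(17,0)..C(17,17); by symmetry C(17,k)=C(17,17-k), giving 9 distinct values.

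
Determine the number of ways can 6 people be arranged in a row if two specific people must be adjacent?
240

Treat pair as unit: (6-1)! arrangements × 2 internal orders = 240.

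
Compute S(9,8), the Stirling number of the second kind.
36
Using the Stirling recurrence: S(n,k) = k·S(n-1,k) + S(n-1,k-1)
S(9,8) = 8·S(8,8) + S(8,7)
         = 8·1 + 28
         = 8 + 28
         = 36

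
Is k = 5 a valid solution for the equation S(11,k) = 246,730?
S(11,5) = 5·S(10,5) + S(10,4) = 5·42,525 + 34,105 = 246,730, which equals 246,730.
Final answer: Yes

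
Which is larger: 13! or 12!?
13!=6,227,020,800, 12!=479,001,600. 13! > 12!.
Final answer: 13!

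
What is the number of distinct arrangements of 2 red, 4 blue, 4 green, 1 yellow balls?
34,650

Multinomial: 11!/(2! × 4! × 4! × 1!) = 34,650.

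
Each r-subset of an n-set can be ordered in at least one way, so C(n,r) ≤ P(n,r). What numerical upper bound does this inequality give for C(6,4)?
360

Working:
P(6,4) = 6·5·4·3 = 360, so C(6,4) ≤ 360. (The bound is loose by a factor of 4! = 24: C(6,4) = 360/24 = 15.)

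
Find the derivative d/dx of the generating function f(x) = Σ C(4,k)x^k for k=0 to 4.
Σ k·C(4,k)x^(k-1) for k=1 to 4
Term-by-term differentiation gives Σ k·C(4,k)x^{k-1} for k=1 to 4.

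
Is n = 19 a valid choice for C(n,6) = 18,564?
No
C(19,6) = 19·18·17·16·15·14/6! = 19,535,040/720 = 27,132, which does not equal 18,564.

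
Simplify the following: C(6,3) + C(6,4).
35

Solution: By Pascal's identity: C(7,4) = 35.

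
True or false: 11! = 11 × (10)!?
True

By definition n! = n × (n-1)!, so 11! = 11 × 10!.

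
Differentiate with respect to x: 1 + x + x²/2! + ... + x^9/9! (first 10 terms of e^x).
Differentiating term by term gives the first 9 terms of e^x.
Final answer: 1 + x + x²/2! + ... + x^8/8!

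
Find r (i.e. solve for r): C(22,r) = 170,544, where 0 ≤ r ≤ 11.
C(22,r) is increasing for 0 ≤ r ≤ 11. Stepping up (C(22,r+1) = C(22,r)·(22−r)/(r+1)): C(22,1) = 22, C(22,2) = 231, C(22,3) = 1,540, C(22,4) = 7,315, C(22,5) = 26,334, C(22,6) = 74,613, C(22,7) = 170,544 ✓. So r = 7.
Final answer: 7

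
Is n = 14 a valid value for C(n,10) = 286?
No

Reasoning: C(14,10) = 14·13·12·11·10·9·8·7·6·5/10! = 3,632,428,800/3,628,800 = 1,001, which does not equal 286.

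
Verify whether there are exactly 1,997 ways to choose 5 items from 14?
C(14,5) = 2,002 ≠ 1997.
Final answer: False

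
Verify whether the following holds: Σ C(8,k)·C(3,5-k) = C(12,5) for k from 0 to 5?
Vandermonde's identity gives C(11,5) = 462; RHS C(12,5) = 792.

Answer: False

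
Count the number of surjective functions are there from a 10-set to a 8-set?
30,240,000

Explanation: Onto functions = 8! × S(10,8)
First compute S(10,8) via recurrence:
Using the Stirling recurrence: S(n,k) = k·S(n-1,k) + S(n-1,k-1)
S(10,8) = 8·S(9,8) + S(9,7)
         = 8·36 + 462
         = 288 + 462
         = 750
Then: 40320 × 750 = 30,240,000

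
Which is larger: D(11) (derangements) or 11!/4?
D(11)

Reasoning: D(11) = (11-1)·[D(10) + D(9)] = 10·[1,334,961 + 133,496] = 14,684,570; 11!/4 = 39,916,800/4 = 9,979,200.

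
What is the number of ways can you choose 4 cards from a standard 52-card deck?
270,725

Solution: C(52,4) = 270,725.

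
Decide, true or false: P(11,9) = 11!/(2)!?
Permutation formula P(n,k) = n!/(n-k)!: 11!/2! = 39,916,800/2 = 19,958,400 = P(11,9). The statement holds.

Answer: True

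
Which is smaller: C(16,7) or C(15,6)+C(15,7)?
Equal

By Pascal's identity: C(16,7) = C(15,6)+C(15,7) = 11,440. Equal.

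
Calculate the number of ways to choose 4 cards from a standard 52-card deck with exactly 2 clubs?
57,798

13 clubs and 39 non-clubs: C(13,2) × C(39,2) = 78 × 741 = 57,798.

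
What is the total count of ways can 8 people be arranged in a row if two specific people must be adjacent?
10,080

Working:
Treat pair as unit: (8-1)! arrangements × 2 internal orders = 10,080.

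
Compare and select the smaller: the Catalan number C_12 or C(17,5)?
C_12 = C(24,12)/(12+1) = 2,704,156/13 = 208,012; C(17,5) = 6,188.

Answer: C(17,5)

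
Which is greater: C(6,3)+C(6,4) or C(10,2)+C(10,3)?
C(10,2)+C(10,3)

Explanation: First=35, Second=165.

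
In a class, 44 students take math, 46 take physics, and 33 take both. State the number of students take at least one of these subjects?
57

Reasoning: |A∪B| = |A|+|B|-|A∩B| = 44+46-33 = 57.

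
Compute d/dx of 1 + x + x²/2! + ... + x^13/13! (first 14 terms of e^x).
1 + x + x²/2! + ... + x^12/12!

Explanation: Differentiating term by term gives the first 13 terms of e^x.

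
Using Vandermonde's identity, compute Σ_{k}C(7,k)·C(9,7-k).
11,440
= C(7+9,7) = C(16,7) = 11,440.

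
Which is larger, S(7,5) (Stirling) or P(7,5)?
P(7,5)

Solution: S(7,5) = 5·S(6,5) + S(6,4) = 5·15 + 65 = 140; P(7,5) = 2,520.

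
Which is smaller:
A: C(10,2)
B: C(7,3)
B

Explanation: A=C(10,2)=45, B=C(7,3)=35.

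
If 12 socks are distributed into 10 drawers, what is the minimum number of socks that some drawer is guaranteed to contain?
2

Working:
Pigeonhole: ⌈12/10⌉ = 2.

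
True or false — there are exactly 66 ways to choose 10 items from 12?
True

Working:
C(12,10) = 66.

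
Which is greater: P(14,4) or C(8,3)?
P(14,4)
P(14,4)=24,024, C(8,3)=56.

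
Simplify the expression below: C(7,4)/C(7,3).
C(n,k+1)/C(n,k) = (n−k)/(k+1). Here (7−3)/(3+1) = 4/4 = 1.
Final answer: 1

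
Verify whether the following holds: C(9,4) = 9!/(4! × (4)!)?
The correct denominator is 4!×5!, giving C(9,4) = 126; the stated RHS is 9!/(4!×4!) = 630 ≠ 126, so the statement does not hold.

Answer: False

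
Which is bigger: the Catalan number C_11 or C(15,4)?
C_11
C_11 = C(22,11)/(11+1) = 705,432/12 = 58,786; C(15,4) = 1,365.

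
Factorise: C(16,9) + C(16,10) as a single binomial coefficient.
By Pascal's identity: C(16,9) + C(16,10) = C(17,10) = 19,448.
Final answer: C(17,10)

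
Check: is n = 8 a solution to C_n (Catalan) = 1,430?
Yes
C_8 = C(16,8)/(8+1) = 12,870/9 = 1,430, which equals 1,430.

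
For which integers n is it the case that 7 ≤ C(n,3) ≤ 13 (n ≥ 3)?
C(4,3)=4; C(5,3)=10; C(6,3)=20. So valid n = 5.
Final answer: 5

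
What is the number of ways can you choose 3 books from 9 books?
C(9,3) = 9! / (3! × (9-3)!)
         = 9! / (3! × 6!)
         = 84
Final answer: 84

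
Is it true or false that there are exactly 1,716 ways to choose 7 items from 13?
C(13,7) = 1,716.

Answer: True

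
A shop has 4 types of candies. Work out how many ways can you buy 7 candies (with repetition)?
120

Working:
Stars and bars: C(7+4-1, 7) = C(10, 7) = 120.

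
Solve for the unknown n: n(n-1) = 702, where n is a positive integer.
27

Reasoning: n² − n − 702 = 0, so n = (1 ± √(1 + 4·702))/2 = (1 ± √2,809)/2 = (1 ± 53)/2, i.e. n = 27 or n = -26. Taking the positive root, n = 27 (check: 27×26 = 702).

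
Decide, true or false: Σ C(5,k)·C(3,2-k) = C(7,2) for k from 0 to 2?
False

Solution: Vandermonde's identity gives C(8,2) = 28; RHS C(7,2) = 21.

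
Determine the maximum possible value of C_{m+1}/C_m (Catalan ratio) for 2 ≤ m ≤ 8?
17/5

Solution: C_{m+1}/C_m = 2(2m+1)/(m+2), which increases with m. Maximum at m = 8: 2·17/10 = 17/5.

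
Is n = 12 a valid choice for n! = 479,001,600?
Yes

Solution: 12! = 12·11! = 12·39,916,800 = 479,001,600, which equals 479,001,600.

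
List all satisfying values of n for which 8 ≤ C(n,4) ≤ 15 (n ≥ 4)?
6

C(5,4)=5; C(6,4)=15; C(7,4)=35. So valid n = 6.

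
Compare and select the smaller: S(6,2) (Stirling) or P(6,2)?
P(6,2)

Working:
S(6,2) = 2·S(5,2) + S(5,1) = 2·15 + 1 = 31; P(6,2) = 30.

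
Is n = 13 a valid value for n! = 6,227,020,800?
13! = 13·12! = 13·479,001,600 = 6,227,020,800, which equals 6,227,020,800.
Final answer: Yes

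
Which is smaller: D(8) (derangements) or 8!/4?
D(8) = (8-1)·[D(7) + D(6)] = 7·[1,854 + 265] = 14,833; 8!/4 = 40,320/4 = 10,080.

Answer: 8!/4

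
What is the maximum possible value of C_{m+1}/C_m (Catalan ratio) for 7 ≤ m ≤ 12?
C_{m+1}/C_m = 2(2m+1)/(m+2), which increases with m. Maximum at m = 12: 2·25/14 = 25/7.
Final answer: 25/7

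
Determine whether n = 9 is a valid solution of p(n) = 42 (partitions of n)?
Pentagonal recurrence p(n) = p(n−1) + p(n−2) − p(n−5) − p(n−7) + …: p(9) = p(8) + p(7) − p(4) − p(2) = 22 + 15 − 5 − 2 = 30, which does not equal 42.
Final answer: No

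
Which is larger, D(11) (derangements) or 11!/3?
D(11) = (11-1)·[D(10) + D(9)] = 10·[1,334,961 + 133,496] = 14,684,570; 11!/3 = 39,916,800/3 = 13,305,600.

Answer: D(11)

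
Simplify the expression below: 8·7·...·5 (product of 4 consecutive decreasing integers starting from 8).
1,680

Working:
This is P(8,4) = 8!/(4)! = 1,680.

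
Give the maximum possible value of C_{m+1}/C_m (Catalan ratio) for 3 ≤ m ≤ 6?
13/4
C_{m+1}/C_m = 2(2m+1)/(m+2), which increases with m. Maximum at m = 6: 2·13/8 = 13/4.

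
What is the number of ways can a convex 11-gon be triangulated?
4,862

Reasoning: Using the Catalan number formula: C_n = C(2n, n) / (n+1)
C_9 = C(18, 9) / (9+1)
     = 48620 / 10
     = 4,862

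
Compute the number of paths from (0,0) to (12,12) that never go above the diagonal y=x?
208,012

Explanation: Counted by the Catalan number C_12: C_12 = C(24,12)/(12+1) = 2,704,156/13 = 208,012.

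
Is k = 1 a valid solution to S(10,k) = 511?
No

Solution: S(10,1) = 1·S(9,1) + S(9,0) = 1·1 + 0 = 1, which does not equal 511.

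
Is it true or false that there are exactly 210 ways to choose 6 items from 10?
C(10,6) = 210.
Final answer: True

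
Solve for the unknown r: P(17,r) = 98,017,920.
P(17,r) = 17·16·…·(17−r+1), a product of r factors. Multiplying down from 17: 17 = 17; 17·16 = 272; 17·16·15 = 4,080; 17·16·15·14 = 57,120; 17·16·15·14·13 = 742,560; 17·16·15·14·13·12 = 8,910,720; 17·16·15·14·13·12·11 = 98,017,920 ✓ (7 factors). So r = 7.

Answer: 7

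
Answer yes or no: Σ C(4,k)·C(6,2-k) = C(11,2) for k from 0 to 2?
No

Working:
Vandermonde's identity gives C(10,2) = 45; RHS C(11,2) = 55.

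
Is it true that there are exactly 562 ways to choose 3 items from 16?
False

Explanation: C(16,3) = 560 ≠ 562.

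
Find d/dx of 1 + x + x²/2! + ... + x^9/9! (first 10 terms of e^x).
1 + x + x²/2! + ... + x^8/8!

Differentiating term by term gives the first 9 terms of e^x.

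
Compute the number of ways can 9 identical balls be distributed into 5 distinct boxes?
C(9+5-1, 5-1) = C(13, 4) = 715.

Answer: 715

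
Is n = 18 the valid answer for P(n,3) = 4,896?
P(18,3) = 18·17·16 = 4,896, which equals 4,896.
Final answer: Yes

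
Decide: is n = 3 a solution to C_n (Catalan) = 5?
C_3 = C(6,3)/(3+1) = 20/4 = 5, which equals 5.
Final answer: Yes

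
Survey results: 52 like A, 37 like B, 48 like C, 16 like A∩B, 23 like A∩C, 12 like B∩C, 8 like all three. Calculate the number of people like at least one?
94

Solution: |A∪B∪C| = 52+37+48-16-23-12+8 = 94.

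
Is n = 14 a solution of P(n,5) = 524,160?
No

Explanation: P(14,5) = 14·13·12·11·10 = 240,240, which does not equal 524,160.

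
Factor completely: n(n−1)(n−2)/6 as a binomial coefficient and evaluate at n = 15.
C(n,3); C(15,3) = 455

Working:
n(n−1)(n−2)/6 = n!/(3!(n−3)!) = C(n,3). At n = 15: C(15,3) = 455.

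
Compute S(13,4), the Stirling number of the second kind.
2,532,530

Explanation: Using the Stirling recurrence: S(n,k) = k·S(n-1,k) + S(n-1,k-1)
S(13,4) = 4·S(12,4) + S(12,3)
         = 4·611501 + 86526
         = 2446004 + 86526
         = 2,532,530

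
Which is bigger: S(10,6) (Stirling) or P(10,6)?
P(10,6)

Explanation: S(10,6) = 6·S(9,6) + S(9,5) = 6·2,646 + 6,951 = 22,827; P(10,6) = 151,200.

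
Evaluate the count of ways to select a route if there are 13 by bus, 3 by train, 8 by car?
By the addition principle: 13 + 3 + 8 = 24.

Answer: 24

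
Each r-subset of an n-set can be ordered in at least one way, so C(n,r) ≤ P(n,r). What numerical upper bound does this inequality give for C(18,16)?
P(18,16) = 18·17·16·15·14·13·12·11·10·9·8·7·6·5·4·3 = 3,201,186,852,864,000, so C(18,16) ≤ 3,201,186,852,864,000. (The bound is loose by a factor of 16! = 20,922,789,888,000: C(18,16) = 3,201,186,852,864,000/20,922,789,888,000 = 153.)

Answer: 3,201,186,852,864,000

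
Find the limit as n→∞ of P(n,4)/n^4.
P(n,4) = n(n-1)(n-2)(n-3) ≈ n^4 for large n. Limit = 1.
Final answer: 1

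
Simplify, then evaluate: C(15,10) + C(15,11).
By Pascal's identity: C(16,11) = 4,368.

Answer: 4,368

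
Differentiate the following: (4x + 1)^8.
Chain rule: 8(4x+1)^{7} × 4 = 32(4x+1)^{7}.

Answer: 32(4x + 1)^7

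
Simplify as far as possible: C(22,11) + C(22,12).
1,352,078

Explanation: By Pascal's identity: C(23,12) = 1,352,078.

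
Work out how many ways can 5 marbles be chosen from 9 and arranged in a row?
P(9,5) = 9!/(9-5)! = 15,120.

Answer: 15,120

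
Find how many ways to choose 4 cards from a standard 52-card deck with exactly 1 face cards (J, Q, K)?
118,560

Reasoning: 12 face cards and 40 non-face cards: C(12,1) × C(40,3) = 12 × 9,880 = 118,560.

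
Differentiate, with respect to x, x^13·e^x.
(13x^12 + x^13)e^x
Product rule: d/dx[x^13]·e^x + x^13·d/dx[e^x] = 13x^{12}e^x + x^13e^x.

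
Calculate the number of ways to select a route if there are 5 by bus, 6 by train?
11
By the addition principle: 5 + 6 = 11.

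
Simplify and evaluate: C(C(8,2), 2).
378
C(8,2) = 28, then C(28, 2) = 378.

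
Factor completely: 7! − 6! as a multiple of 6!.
7! − 6! = 7·6! − 6! = (7 − 1)·6! = 6 × 6! = 4,320.

Answer: 6 × 6! = 4,320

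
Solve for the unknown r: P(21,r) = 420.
2

Explanation: P(21,r) = 21·20·…·(21−r+1), a product of r factors. Multiplying down from 21: 21 = 21; 21·20 = 420 ✓ (2 factors). So r = 2.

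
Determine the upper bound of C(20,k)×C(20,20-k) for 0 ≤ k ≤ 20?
34,134,779,536

Explanation: C(20,k)·C(20,20-k) = C(20,k)², maximised at the centre k = 10: C(20,10)² = 34,134,779,536.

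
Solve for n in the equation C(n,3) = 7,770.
37

Reasoning: C(n,3) = n(n−1)(n−2)/3! is increasing in n, and n(n−1)(n−2) = 3!·7,770 = 46,620 ≈ (n−1)^3 gives n ≈ 37.0. Check: C(35,3) = 6,545, C(36,3) = 7,140, C(37,3) = 7,770 ✓. So n = 37.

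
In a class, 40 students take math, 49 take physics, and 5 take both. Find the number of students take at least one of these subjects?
84

Working:
|A∪B| = |A|+|B|-|A∩B| = 40+49-5 = 84.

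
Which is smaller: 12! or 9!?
12!=479,001,600, 9!=362,880. 12! > 9!.

Answer: 9!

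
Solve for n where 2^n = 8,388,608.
23
8,388,608 = 1,024 × 1,024 × 8 = 2^10 × 2^10 × 2^3 = 2^23, so n = 23.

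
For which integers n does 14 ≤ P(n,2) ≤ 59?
5, 6, 7, 8

Working:
P(4,2)=12; P(5,2)=20; P(6,2)=30; P(7,2)=42; P(8,2)=56; P(9,2)=72. So valid n = 5, 6, 7, 8.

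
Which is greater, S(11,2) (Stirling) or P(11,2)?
S(11,2)

Explanation: S(11,2) = 2·S(10,2) + S(10,1) = 2·511 + 1 = 1,023; P(11,2) = 110.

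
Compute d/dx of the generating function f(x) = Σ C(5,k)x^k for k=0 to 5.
Term-by-term differentiation gives Σ k·C(5,k)x^{k-1} for k=1 to 5.
Final answer: Σ k·C(5,k)x^(k-1) for k=1 to 5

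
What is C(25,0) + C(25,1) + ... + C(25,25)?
33,554,432

Explanation: Sum of binomial coefficients = 2^25 = 33,554,432.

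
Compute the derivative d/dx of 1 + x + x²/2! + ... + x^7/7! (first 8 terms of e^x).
1 + x + x²/2! + ... + x^6/6!

Reasoning: Differentiating term by term gives the first 7 terms of e^x.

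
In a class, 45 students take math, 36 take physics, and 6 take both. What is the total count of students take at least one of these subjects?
75

Working:
|A∪B| = |A|+|B|-|A∩B| = 45+36-6 = 75.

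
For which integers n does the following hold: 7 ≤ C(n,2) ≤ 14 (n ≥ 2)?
C(4,2)=6; C(5,2)=10; C(6,2)=15. So valid n = 5.
Final answer: 5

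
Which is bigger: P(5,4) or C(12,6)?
C(12,6)

Explanation: P(5,4)=120, C(12,6)=924.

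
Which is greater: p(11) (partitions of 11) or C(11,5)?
C(11,5)
Pentagonal recurrence p(n) = p(n−1) + p(n−2) − p(n−5) − p(n−7) + …: p(11) = p(10) + p(9) − p(6) − p(4) = 42 + 30 − 11 − 5 = 56; C(11,5) = 462.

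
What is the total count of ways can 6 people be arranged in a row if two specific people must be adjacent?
Treat pair as unit: (6-1)! arrangements × 2 internal orders = 240.

Answer: 240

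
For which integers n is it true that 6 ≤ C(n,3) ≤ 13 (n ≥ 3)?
5

Reasoning: C(4,3)=4; C(5,3)=10; C(6,3)=20. So valid n = 5.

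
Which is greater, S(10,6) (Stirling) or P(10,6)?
P(10,6)

Solution: S(10,6) = 6·S(9,6) + S(9,5) = 6·2,646 + 6,951 = 22,827; P(10,6) = 151,200.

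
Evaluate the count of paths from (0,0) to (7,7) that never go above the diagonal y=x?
Counted by the Catalan number C_7: C_7 = C(14,7)/(7+1) = 3,432/8 = 429.
Final answer: 429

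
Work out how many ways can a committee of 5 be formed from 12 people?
792

Explanation: C(12,5) = 12! / (5! × (12-5)!)
         = 12! / (5! × 7!)
         = 792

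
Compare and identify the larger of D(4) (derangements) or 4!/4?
D(4)

Solution: D(4) = (4-1)·[D(3) + D(2)] = 3·[2 + 1] = 9; 4!/4 = 24/4 = 6.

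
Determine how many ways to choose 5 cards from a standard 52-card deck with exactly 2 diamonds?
712,842

Working:
13 diamonds and 39 non-diamonds: C(13,2) × C(39,3) = 78 × 9139 = 712,842.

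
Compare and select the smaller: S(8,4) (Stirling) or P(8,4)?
P(8,4)
S(8,4) = 4·S(7,4) + S(7,3) = 4·350 + 301 = 1,701; P(8,4) = 1,680.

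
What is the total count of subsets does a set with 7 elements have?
128

Each element can be included or excluded: 2^7 = 128.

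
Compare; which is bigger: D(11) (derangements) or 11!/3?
D(11)

Reasoning: D(11) = (11-1)·[D(10) + D(9)] = 10·[1,334,961 + 133,496] = 14,684,570; 11!/3 = 39,916,800/3 = 13,305,600.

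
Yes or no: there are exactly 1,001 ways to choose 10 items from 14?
Yes

Solution: C(14,10) = 1,001.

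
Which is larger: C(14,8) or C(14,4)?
C(14,8)

Explanation: C(14,8)=3,003, C(14,4)=1,001.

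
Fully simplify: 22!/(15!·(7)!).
170,544

Working:
This is C(22,15) = 170,544.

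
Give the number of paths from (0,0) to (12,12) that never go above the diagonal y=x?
208,012

Working:
Counted by the Catalan number C_12: C_12 = C(24,12)/(12+1) = 2,704,156/13 = 208,012.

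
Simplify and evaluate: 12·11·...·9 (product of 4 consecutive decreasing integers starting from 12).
This is P(12,4) = 12!/(8)! = 11,880.

Answer: 11,880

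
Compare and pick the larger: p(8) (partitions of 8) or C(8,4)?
C(8,4)

Solution: Pentagonal recurrence p(n) = p(n−1) + p(n−2) − p(n−5) − p(n−7) + …: p(8) = p(7) + p(6) − p(3) − p(1) = 15 + 11 − 3 − 1 = 22; C(8,4) = 70.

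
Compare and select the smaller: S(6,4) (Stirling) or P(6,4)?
S(6,4)

S(6,4) = 4·S(5,4) + S(5,3) = 4·10 + 25 = 65; P(6,4) = 360.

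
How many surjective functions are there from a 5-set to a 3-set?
150

Solution: Onto functions = 3! × S(5,3)
First compute S(5,3) via recurrence:
Using the Stirling recurrence: S(n,k) = k·S(n-1,k) + S(n-1,k-1)
S(5,3) = 3·S(4,3) + S(4,2)
         = 3·6 + 7
         = 18 + 7
         = 25
Then: 6 × 25 = 150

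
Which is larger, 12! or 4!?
12!

Working:
12!=479,001,600, 4!=24. 12! > 4!.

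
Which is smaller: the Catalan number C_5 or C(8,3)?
C_5

Explanation: C_5 = C(10,5)/(5+1) = 252/6 = 42; C(8,3) = 56.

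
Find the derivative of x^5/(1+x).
Quotient rule: [5x^{4}(1+x) - x^5]/(1+x)².

Answer: (5x^4(1+x) - x^5)/(1+x)²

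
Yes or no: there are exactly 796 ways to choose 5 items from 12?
C(12,5) = 792 ≠ 796.
Final answer: No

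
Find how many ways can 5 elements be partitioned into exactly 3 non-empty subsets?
This equals S(5,3), the Stirling number of the 2nd kind.
Using the Stirling recurrence: S(n,k) = k·S(n-1,k) + S(n-1,k-1)
S(5,3) = 3·S(4,3) + S(4,2)
         = 3·6 + 7
         = 18 + 7
         = 25

Answer: 25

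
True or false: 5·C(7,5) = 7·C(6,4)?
True
Absorption identity k·C(n,k) = n·C(n-1,k-1). LHS = 5·21 = 105; RHS = 7·15 = 105.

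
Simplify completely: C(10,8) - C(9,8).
36

C(10,8) - C(9,8) = C(9,7) = 36.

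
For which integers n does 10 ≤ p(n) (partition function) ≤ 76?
Tabulating p(n) via p(n) = p(n−1) + p(n−2) − p(n−5) − p(n−7) + …: p(5)=7; p(6)=11; p(7)=15; p(8)=22; p(9)=30; p(10)=42; p(11)=56; p(12)=77. So valid n = 6, 7, 8, 9, 10, 11.

Answer: 6, 7, 8, 9, 10, 11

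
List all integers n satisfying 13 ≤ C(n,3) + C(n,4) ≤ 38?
C(4,3)+C(4,4)=5; C(5,3)+C(5,4)=15; C(6,3)+C(6,4)=35; C(7,3)+C(7,4)=70. So valid n = 5, 6.

Answer: 5, 6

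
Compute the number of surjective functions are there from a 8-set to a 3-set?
5,796

Explanation: Onto functions = 3! × S(8,3)
First compute S(8,3) via recurrence:
Using the Stirling recurrence: S(n,k) = k·S(n-1,k) + S(n-1,k-1)
S(8,3) = 3·S(7,3) + S(7,2)
         = 3·301 + 63
         = 903 + 63
         = 966
Then: 6 × 966 = 5,796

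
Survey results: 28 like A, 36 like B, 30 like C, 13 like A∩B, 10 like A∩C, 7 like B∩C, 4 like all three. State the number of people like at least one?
68

Solution: |A∪B∪C| = 28+36+30-13-10-7+4 = 68.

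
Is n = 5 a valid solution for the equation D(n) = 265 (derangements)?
No

Explanation: D(5) = (5-1)·[D(4) + D(3)] = 4·[9 + 2] = 44, which does not equal 265.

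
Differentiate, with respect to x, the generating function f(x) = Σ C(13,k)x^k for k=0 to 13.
Σ k·C(13,k)x^(k-1) for k=1 to 13

Explanation: Term-by-term differentiation gives Σ k·C(13,k)x^{k-1} for k=1 to 13.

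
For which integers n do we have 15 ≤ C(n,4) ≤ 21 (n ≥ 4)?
6

C(5,4)=5; C(6,4)=15; C(7,4)=35. So valid n = 6.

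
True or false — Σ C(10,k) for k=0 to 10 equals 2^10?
True

Solution: Binomial theorem: Σ C(10,k) = (1+1)^10 = 2^10 = 1,024; RHS 2^10 = 1,024.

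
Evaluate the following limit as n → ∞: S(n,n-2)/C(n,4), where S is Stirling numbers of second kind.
3

Explanation: The leading term of S(n,n-2) as a polynomial in n is (3)!!·C(n,4), so the ratio → (3)!! = 3.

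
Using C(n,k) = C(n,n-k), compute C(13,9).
C(13,9) = C(13,4) = 715.

Answer: 715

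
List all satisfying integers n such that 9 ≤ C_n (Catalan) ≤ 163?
4, 5, 6

Explanation: C_3=5; C_4=14; C_5=42; C_6=132; C_7=429. So valid n = 4, 5, 6.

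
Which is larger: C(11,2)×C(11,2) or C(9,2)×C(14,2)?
C(11,2)×C(11,2)=3,025, C(9,2)×C(14,2)=3,276.
Final answer: C(9,2)×C(14,2)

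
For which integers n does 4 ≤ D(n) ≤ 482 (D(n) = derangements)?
4, 5, 6

Working:
Using D(n) = (n−1)[D(n−1) + D(n−2)] with D(1)=0, D(2)=1: D(3)=2; D(4)=9; D(5)=44; D(6)=265; D(7)=1,854. So valid n = 4, 5, 6.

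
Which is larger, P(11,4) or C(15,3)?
P(11,4)

Solution: P(11,4)=7,920, C(15,3)=455.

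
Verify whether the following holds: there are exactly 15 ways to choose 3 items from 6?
False

Reasoning: C(6,3) = 20 ≠ 15.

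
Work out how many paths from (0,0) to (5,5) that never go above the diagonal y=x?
42
Counted by the Catalan number C_5: C_5 = C(10,5)/(5+1) = 252/6 = 42.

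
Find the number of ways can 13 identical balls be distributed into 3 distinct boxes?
C(13+3-1, 3-1) = C(15, 2) = 105.

Answer: 105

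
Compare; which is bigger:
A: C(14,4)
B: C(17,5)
B

Reasoning: A=C(14,4)=1,001, B=C(17,5)=6,188.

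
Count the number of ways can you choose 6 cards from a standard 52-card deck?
C(52,6) = 20,358,520.

Answer: 20,358,520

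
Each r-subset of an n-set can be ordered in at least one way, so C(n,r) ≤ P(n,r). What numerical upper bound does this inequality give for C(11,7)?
1,663,200
P(11,7) = 11·10·9·8·7·6·5 = 1,663,200, so C(11,7) ≤ 1,663,200. (The bound is loose by a factor of 7! = 5,040: C(11,7) = 1,663,200/5,040 = 330.)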